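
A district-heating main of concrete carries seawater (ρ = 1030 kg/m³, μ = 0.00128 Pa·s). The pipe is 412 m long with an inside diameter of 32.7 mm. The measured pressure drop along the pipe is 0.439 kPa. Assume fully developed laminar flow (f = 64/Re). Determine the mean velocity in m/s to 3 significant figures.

V ≈ 0.0278 m/s

For laminar flow, f = 64/Re with Re = ρVD/μ, so Darcy-Weisbach reduces to ΔP = 32μLV/D². Solving for V: V = ΔP·D²/(32μL) = 439·(0.0327)²/(32·0.00128·412) = 0.02782 m/s.
Check: Re = ρVD/μ = 1030·0.02782·0.0327/0.00128 = 731.9 < 2300, so the laminar assumption holds.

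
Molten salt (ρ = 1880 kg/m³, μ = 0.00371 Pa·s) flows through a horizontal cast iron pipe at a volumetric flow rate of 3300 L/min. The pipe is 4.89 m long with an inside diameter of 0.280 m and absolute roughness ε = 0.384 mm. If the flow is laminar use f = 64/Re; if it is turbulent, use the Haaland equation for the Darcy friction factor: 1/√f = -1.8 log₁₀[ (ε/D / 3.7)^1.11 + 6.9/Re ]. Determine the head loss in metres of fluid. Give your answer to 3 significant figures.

h_f ≈ 0.0162 m

Q = 3300 L/min = 3300/60000 = 0.055 m³/s.
Cross-sectional area A = πD²/4 = π(0.28)²/4 = 0.06158 m²; mean velocity V = Q/A = 0.055/0.06158 = 0.8932 m/s.
Reynolds number Re = ρVD/μ = 1880 · 0.8932 · 0.28 / 0.00371 = 1.267e+05.
Re > 4000 → turbulent. Relative roughness ε/D = 0.000384/0.28 = 0.00137. Haaland: 1/√f = -1.8 log₁₀[(0.00137/3.7)^1.11 + 6.9/1.267e+05] = -1.8 log₁₀[0.000155 + 5.44e-05] = 6.62, so f = 0.02282.
Darcy-Weisbach: ΔP = f(L/D)(ρV²/2) = 0.02282·(4.89/0.28)·(1880·0.8932²/2) = 0.02282·17.46·750 = 298.8 Pa.
Head loss h_f = ΔP/(ρg) = 298.8/(1880·9.81) = 0.0162 m.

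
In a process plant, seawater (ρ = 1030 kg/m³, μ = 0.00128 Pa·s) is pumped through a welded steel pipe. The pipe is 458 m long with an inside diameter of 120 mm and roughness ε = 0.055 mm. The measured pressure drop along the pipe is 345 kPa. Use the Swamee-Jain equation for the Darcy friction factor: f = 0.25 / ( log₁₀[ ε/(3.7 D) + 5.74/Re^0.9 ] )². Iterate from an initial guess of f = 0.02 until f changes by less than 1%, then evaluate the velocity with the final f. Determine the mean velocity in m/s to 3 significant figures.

Rearranging Darcy-Weisbach: V = √(2·ΔP·D/(f·L·ρ)). With ε/D = 5.5e-05/0.12 = 0.000458, iterate starting from f = 0.02:
  f = 0.02 → V = √(2·3.45e+05·0.12/(0.02·458·1030)) = 2.962 m/s; Re = ρVD/μ = 2.861e+05; f → 0.01815
  f = 0.01815 → V = 3.11 m/s; Re = 3.003e+05; f → 0.01808
Converged (Δf/f < 1%). With the final f = 0.01808: V = √(2·3.45e+05·0.12/(0.01808·458·1030)) = 3.115 m/s.

V ≈ 3.12 m/s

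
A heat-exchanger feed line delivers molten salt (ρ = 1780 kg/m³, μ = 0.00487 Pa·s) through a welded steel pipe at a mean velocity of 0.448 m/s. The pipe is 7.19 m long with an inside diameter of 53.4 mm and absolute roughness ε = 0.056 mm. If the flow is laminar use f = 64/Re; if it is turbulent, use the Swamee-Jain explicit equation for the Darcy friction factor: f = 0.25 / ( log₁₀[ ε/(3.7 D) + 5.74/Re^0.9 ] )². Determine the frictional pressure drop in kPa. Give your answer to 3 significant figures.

Reynolds number Re = ρVD/μ = 1780 · 0.448 · 0.0534 / 0.00487 = 8744.
Re > 4000 → turbulent. Relative roughness ε/D = 5.6e-05/0.0534 = 0.00105. Swamee-Jain: f = 0.25/(log₁₀[0.00105/3.7 + 5.74/8744^0.9])² = 0.25/(log₁₀[0.000283 + 0.00163])² = 0.25/(-2.719)² = 0.03382.
Darcy-Weisbach: ΔP = f(L/D)(ρV²/2) = 0.03382·(7.19/0.0534)·(1780·0.448²/2) = 0.03382·134.6·178.6 = 813.4 Pa.
ΔP = 813.4 Pa = 0.813 kPa.

ΔP ≈ 0.813 kPa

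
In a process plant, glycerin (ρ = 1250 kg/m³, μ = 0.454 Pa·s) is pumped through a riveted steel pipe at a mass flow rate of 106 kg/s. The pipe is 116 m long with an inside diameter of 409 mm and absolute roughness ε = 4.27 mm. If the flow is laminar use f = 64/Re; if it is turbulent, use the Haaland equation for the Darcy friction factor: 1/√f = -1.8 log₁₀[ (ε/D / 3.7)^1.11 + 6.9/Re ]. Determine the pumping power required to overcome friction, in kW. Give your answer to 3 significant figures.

P ≈ 0.551 kW

A = πD²/4 = π(0.409)²/4 = 0.1314 m²; mean velocity V = ṁ/(ρA) = 106/(1250 · 0.1314) = 0.6454 m/s.
Reynolds number Re = ρVD/μ = 1250 · 0.6454 · 0.409 / 0.454 = 726.8.
Re < 2300 → laminar flow, so f = 64/Re = 64/726.8 = 0.08805 (the turbulent correlation is not needed).
Darcy-Weisbach: ΔP = f(L/D)(ρV²/2) = 0.08805·(116/0.409)·(1250·0.6454²/2) = 0.08805·283.6·260.4 = 6502 Pa.
Q = ṁ/ρ = 106/1250 = 0.0848 m³/s.
Pumping power P = QΔP = 0.0848·6502 = 551.4 W = 0.551 kW.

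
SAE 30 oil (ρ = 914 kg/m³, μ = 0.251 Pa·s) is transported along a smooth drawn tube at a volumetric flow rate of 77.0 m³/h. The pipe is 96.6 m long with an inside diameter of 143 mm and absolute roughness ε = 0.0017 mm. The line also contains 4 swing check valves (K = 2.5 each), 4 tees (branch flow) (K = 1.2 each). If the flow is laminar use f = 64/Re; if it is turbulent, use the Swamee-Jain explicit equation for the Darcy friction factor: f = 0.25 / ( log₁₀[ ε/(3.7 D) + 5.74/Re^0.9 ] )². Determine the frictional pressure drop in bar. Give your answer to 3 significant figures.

ΔP ≈ 0.625 bar

Q = 77.0 m³/h = 77.0/3600 = 0.02139 m³/s.
Cross-sectional area A = πD²/4 = π(0.143)²/4 = 0.01606 m²; mean velocity V = Q/A = 0.02139/0.01606 = 1.332 m/s.
Reynolds number Re = ρVD/μ = 914 · 1.332 · 0.143 / 0.251 = 693.5.
Re < 2300 → laminar flow, so f = 64/Re = 64/693.5 = 0.09229 (the turbulent correlation is not needed).
Total minor-loss coefficient ΣK = 4·2.5 + 4·1.2 = 14.8.
ΔP = [f·L/D + ΣK]·(ρV²/2) = [0.09229·96.6/0.143 + 14.8]·(914·1.332²/2) = [62.34 + 14.8]·810.5 = 6.253e+04 Pa.
ΔP = 6.253e+04 Pa = 0.625 bar.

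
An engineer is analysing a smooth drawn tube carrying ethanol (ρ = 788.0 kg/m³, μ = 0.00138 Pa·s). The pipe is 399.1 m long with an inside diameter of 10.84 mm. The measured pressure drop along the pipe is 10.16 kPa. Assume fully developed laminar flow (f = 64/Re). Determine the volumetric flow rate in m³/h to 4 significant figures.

Q ≈ 0.02251 m³/h

For laminar flow, f = 64/Re with Re = ρVD/μ, so Darcy-Weisbach reduces to ΔP = 32μLV/D². Solving for V: V = ΔP·D²/(32μL) = 1.016e+04·(0.01084)²/(32·0.00138·399.1) = 0.06774 m/s.
Check: Re = ρVD/μ = 788·0.06774·0.01084/0.00138 = 419.3 < 2300, so the laminar assumption holds.
Q = V·A = 0.06774·(π/4·0.01084²) = 6.252e-06 m³/s = 0.02251 m³/h.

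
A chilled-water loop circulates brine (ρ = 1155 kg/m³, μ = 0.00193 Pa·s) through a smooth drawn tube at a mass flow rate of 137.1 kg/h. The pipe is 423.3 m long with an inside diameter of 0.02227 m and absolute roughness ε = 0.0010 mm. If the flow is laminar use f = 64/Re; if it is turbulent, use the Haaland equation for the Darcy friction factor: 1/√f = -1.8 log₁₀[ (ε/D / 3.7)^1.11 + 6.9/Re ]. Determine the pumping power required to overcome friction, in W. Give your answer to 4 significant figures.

ṁ = 137.1 kg/h = 137.1/3600 = 0.03808 kg/s.
A = πD²/4 = π(0.02227)²/4 = 0.0003895 m²; mean velocity V = ṁ/(ρA) = 0.03808/(1155 · 0.0003895) = 0.08465 m/s.
Reynolds number Re = ρVD/μ = 1155 · 0.08465 · 0.02227 / 0.00193 = 1128.
Re < 2300 → laminar flow, so f = 64/Re = 64/1128 = 0.05673 (the turbulent correlation is not needed).
Darcy-Weisbach: ΔP = f(L/D)(ρV²/2) = 0.05673·(423.3/0.02227)·(1155·0.08465²/2) = 0.05673·1.901e+04·4.138 = 4462 Pa.
Q = ṁ/ρ = 0.03808/1155 = 3.297e-05 m³/s.
Pumping power P = QΔP = 3.297e-05·4462 = 0.14713 W = 0.1471 W.

P ≈ 0.1471 W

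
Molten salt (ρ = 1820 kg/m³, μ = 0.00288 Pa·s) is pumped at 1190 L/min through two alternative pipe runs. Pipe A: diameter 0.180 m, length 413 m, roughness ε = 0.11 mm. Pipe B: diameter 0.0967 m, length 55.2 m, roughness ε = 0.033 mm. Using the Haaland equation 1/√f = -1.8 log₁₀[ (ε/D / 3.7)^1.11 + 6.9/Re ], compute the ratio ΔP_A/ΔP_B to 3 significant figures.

Pipe A: V = Q/A = 0.01983/0.02545 = 0.7794 m/s; Re = 8.866e+04; ε/D = 0.000611; Haaland → f = 0.02082; ΔP_A = f(L/D)(ρV²/2) = 2.641e+04 Pa.
Pipe B: V = Q/A = 0.01983/0.007344 = 2.701 m/s; Re = 1.65e+05; ε/D = 0.000341; Haaland → f = 0.01814; ΔP_B = f(L/D)(ρV²/2) = 6.872e+04 Pa.
ΔP_A/ΔP_B = 2.641e+04/6.872e+04 = 0.384.

ΔP_A/ΔP_B ≈ 0.384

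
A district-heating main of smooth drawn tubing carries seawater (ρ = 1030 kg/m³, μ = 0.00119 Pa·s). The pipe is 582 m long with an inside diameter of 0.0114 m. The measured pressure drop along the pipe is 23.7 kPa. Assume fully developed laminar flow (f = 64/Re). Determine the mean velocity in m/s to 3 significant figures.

For laminar flow, f = 64/Re with Re = ρVD/μ, so Darcy-Weisbach reduces to ΔP = 32μLV/D². Solving for V: V = ΔP·D²/(32μL) = 2.37e+04·(0.0114)²/(32·0.00119·582) = 0.139 m/s.
Check: Re = ρVD/μ = 1030·0.139·0.0114/0.00119 = 1371 < 2300, so the laminar assumption holds.

V ≈ 0.139 m/s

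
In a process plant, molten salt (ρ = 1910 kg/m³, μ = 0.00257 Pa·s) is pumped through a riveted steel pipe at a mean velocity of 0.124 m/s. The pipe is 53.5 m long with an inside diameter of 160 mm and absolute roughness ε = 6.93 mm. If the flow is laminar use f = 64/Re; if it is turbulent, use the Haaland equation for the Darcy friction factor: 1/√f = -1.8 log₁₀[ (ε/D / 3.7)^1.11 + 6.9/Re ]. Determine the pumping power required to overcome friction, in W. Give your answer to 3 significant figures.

P ≈ 0.843 W

Reynolds number Re = ρVD/μ = 1910 · 0.124 · 0.16 / 0.00257 = 1.474e+04.
Re > 4000 → turbulent. Relative roughness ε/D = 0.00693/0.16 = 0.0433. Haaland: 1/√f = -1.8 log₁₀[(0.0433/3.7)^1.11 + 6.9/1.474e+04] = -1.8 log₁₀[0.00718 + 0.000468] = 3.81, so f = 0.06889.
Darcy-Weisbach: ΔP = f(L/D)(ρV²/2) = 0.06889·(53.5/0.16)·(1910·0.124²/2) = 0.06889·334.4·14.68 = 338.3 Pa.
Q = V·A = 0.124·0.02011 = 0.002493 m³/s.
Pumping power P = QΔP = 0.002493·338.3 = 0.8433 W = 0.843 W.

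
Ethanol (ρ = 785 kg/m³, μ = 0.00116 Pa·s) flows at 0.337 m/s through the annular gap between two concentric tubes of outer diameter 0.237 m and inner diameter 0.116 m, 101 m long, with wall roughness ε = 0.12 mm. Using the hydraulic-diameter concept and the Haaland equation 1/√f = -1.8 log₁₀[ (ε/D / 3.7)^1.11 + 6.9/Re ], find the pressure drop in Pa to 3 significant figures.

Hydraulic diameter D_h = 4A/P = D_o - D_i = 0.237 - 0.116 = 0.121 m.
Re = ρVD_h/μ = 785·0.337·0.121/0.00116 = 2.759e+04.
ε/D_h = 0.00012/0.121 = 0.000992; Haaland gives 1/√f = -1.8 log₁₀[0.000108+0.00025] = 6.202, so f = 0.026.
ΔP = f(L/D_h)(ρV²/2) = 0.026·101/0.121·44.58 = 967.4 Pa.

ΔP ≈ 967 Pa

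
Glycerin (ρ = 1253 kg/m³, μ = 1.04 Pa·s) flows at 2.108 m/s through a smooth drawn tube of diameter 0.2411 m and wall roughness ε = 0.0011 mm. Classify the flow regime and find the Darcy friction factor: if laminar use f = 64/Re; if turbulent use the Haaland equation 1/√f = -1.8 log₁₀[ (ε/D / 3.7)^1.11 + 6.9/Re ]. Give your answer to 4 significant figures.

f ≈ 0.1045

Re = ρVD/μ = 1253·2.108·0.2411/1.04 = 612.3.
Re < 2300 → laminar, so f = 64/Re = 0.1045 (roughness is irrelevant in laminar flow).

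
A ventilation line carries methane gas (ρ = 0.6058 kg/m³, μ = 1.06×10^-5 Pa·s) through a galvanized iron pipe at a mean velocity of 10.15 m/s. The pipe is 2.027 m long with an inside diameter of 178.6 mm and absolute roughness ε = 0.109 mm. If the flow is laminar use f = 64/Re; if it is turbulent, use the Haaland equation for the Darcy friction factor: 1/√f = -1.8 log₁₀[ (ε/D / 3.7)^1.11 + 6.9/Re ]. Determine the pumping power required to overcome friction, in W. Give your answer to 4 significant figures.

Reynolds number Re = ρVD/μ = 0.6058 · 10.15 · 0.1786 / 1.06e-05 = 1.036e+05.
Re > 4000 → turbulent. Relative roughness ε/D = 0.000109/0.1786 = 0.00061. Haaland: 1/√f = -1.8 log₁₀[(0.00061/3.7)^1.11 + 6.9/1.036e+05] = -1.8 log₁₀[6.33e-05 + 6.66e-05] = 6.996, so f = 0.02043.
Darcy-Weisbach: ΔP = f(L/D)(ρV²/2) = 0.02043·(2.027/0.1786)·(0.6058·10.15²/2) = 0.02043·11.35·31.21 = 7.237 Pa.
Q = V·A = 10.15·0.02505 = 0.2543 m³/s.
Pumping power P = QΔP = 0.2543·7.237 = 1.8402 W = 1.840 W.

P ≈ 1.840 W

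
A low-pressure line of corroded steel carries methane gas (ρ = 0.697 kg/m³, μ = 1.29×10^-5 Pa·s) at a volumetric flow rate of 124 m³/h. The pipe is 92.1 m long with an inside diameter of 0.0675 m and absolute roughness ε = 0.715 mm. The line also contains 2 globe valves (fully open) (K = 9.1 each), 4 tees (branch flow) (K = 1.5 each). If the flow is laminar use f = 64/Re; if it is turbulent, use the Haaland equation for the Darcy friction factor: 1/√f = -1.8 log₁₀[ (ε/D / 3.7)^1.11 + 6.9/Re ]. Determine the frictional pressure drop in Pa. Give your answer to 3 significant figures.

ΔP ≈ 2550 Pa

Q = 124 m³/h = 124/3600 = 0.03444 m³/s.
Cross-sectional area A = πD²/4 = π(0.0675)²/4 = 0.003578 m²; mean velocity V = Q/A = 0.03444/0.003578 = 9.625 m/s.
Reynolds number Re = ρVD/μ = 0.697 · 9.625 · 0.0675 / 1.29e-05 = 3.51e+04.
Re > 4000 → turbulent. Relative roughness ε/D = 0.000715/0.0675 = 0.0106. Haaland: 1/√f = -1.8 log₁₀[(0.0106/3.7)^1.11 + 6.9/3.51e+04] = -1.8 log₁₀[0.0015 + 0.000197] = 4.985, so f = 0.04024.
Total minor-loss coefficient ΣK = 2·9.1 + 4·1.5 = 24.2.
ΔP = [f·L/D + ΣK]·(ρV²/2) = [0.04024·92.1/0.0675 + 24.2]·(0.697·9.625²/2) = [54.9 + 24.2]·32.29 = 2554 Pa.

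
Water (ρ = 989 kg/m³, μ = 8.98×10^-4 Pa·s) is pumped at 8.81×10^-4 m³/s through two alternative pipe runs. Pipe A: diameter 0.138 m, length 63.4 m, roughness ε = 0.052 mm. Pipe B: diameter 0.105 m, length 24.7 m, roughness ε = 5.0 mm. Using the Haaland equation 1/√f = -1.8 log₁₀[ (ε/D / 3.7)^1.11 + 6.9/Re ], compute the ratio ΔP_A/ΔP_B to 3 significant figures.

Pipe A: V = Q/A = 0.000881/0.01496 = 0.0589 m/s; Re = 8952; ε/D = 0.000377; Haaland → f = 0.03227; ΔP_A = f(L/D)(ρV²/2) = 25.43 Pa.
Pipe B: V = Q/A = 0.000881/0.008659 = 0.1017 m/s; Re = 1.177e+04; ε/D = 0.0476; Haaland → f = 0.0722; ΔP_B = f(L/D)(ρV²/2) = 86.94 Pa.
ΔP_A/ΔP_B = 25.43/86.94 = 0.293.

ΔP_A/ΔP_B ≈ 0.293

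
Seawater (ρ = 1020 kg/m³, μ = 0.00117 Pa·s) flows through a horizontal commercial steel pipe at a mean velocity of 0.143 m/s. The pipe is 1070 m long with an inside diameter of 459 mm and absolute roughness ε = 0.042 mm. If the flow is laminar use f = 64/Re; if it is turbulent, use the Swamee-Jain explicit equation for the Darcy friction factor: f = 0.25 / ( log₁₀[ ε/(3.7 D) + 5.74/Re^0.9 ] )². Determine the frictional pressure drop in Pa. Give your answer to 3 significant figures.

Reynolds number Re = ρVD/μ = 1020 · 0.143 · 0.459 / 0.00117 = 5.722e+04.
Re > 4000 → turbulent. Relative roughness ε/D = 4.2e-05/0.459 = 9.15e-05. Swamee-Jain: f = 0.25/(log₁₀[9.15e-05/3.7 + 5.74/5.722e+04^0.9])² = 0.25/(log₁₀[2.47e-05 + 0.0003])² = 0.25/(-3.488)² = 0.02054.
Darcy-Weisbach: ΔP = f(L/D)(ρV²/2) = 0.02054·(1070/0.459)·(1020·0.143²/2) = 0.02054·2331·10.43 = 499.4 Pa.

ΔP ≈ 499 Pa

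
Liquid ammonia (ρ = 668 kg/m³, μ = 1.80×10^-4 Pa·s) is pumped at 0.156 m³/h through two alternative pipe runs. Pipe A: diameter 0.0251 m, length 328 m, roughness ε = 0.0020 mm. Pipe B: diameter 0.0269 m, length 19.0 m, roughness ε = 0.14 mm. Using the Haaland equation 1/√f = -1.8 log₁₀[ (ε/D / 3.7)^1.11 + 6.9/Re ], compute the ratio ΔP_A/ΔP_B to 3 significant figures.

ΔP_A/ΔP_B ≈ 20.3

Pipe A: V = Q/A = 4.333e-05/0.0004948 = 0.08758 m/s; Re = 8158; ε/D = 7.97e-05; Haaland → f = 0.03276; ΔP_A = f(L/D)(ρV²/2) = 1097 Pa.
Pipe B: V = Q/A = 4.333e-05/0.0005683 = 0.07625 m/s; Re = 7612; ε/D = 0.0052; Haaland → f = 0.0394; ΔP_B = f(L/D)(ρV²/2) = 54.04 Pa.
ΔP_A/ΔP_B = 1097/54.04 = 20.3.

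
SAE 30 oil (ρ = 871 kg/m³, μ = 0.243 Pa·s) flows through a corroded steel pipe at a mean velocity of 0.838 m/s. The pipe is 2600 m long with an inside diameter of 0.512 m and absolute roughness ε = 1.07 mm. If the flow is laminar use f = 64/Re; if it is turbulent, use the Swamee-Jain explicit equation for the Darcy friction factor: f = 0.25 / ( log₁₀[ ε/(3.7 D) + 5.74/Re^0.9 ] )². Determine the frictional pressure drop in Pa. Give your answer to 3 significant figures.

ΔP ≈ 64600 Pa

Reynolds number Re = ρVD/μ = 871 · 0.838 · 0.512 / 0.243 = 1538.
Re < 2300 → laminar flow, so f = 64/Re = 64/1538 = 0.04162 (the turbulent correlation is not needed).
Darcy-Weisbach: ΔP = f(L/D)(ρV²/2) = 0.04162·(2600/0.512)·(871·0.838²/2) = 0.04162·5078·305.8 = 6.463e+04 Pa.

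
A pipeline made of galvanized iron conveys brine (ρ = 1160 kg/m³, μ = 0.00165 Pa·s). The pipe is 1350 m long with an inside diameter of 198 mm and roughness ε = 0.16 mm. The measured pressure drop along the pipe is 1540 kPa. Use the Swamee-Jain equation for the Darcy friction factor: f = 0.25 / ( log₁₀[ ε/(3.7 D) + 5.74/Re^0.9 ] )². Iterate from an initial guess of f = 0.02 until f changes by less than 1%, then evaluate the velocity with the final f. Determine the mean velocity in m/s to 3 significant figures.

V ≈ 4.49 m/s

Rearranging Darcy-Weisbach: V = √(2·ΔP·D/(f·L·ρ)). With ε/D = 0.00016/0.198 = 0.000808, iterate starting from f = 0.02:
  f = 0.02 → V = √(2·1.54e+06·0.198/(0.02·1350·1160)) = 4.413 m/s; Re = ρVD/μ = 6.142e+05; f → 0.01934
  f = 0.01934 → V = 4.487 m/s; Re = 6.246e+05; f → 0.01933
Converged (Δf/f < 1%). With the final f = 0.01933: V = √(2·1.54e+06·0.198/(0.01933·1350·1160)) = 4.489 m/s.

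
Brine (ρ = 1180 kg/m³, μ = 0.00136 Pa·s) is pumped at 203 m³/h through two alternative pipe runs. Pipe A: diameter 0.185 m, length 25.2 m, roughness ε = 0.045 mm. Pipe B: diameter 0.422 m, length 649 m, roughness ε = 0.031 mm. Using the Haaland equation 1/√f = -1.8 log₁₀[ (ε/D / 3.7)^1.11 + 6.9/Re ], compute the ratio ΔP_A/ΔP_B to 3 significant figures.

Pipe A: V = Q/A = 0.05639/0.02688 = 2.098 m/s; Re = 3.367e+05; ε/D = 0.000243; Haaland → f = 0.01621; ΔP_A = f(L/D)(ρV²/2) = 5733 Pa.
Pipe B: V = Q/A = 0.05639/0.1399 = 0.4032 m/s; Re = 1.476e+05; ε/D = 7.35e-05; Haaland → f = 0.01687; ΔP_B = f(L/D)(ρV²/2) = 2488 Pa.
ΔP_A/ΔP_B = 5733/2488 = 2.30.

ΔP_A/ΔP_B ≈ 2.30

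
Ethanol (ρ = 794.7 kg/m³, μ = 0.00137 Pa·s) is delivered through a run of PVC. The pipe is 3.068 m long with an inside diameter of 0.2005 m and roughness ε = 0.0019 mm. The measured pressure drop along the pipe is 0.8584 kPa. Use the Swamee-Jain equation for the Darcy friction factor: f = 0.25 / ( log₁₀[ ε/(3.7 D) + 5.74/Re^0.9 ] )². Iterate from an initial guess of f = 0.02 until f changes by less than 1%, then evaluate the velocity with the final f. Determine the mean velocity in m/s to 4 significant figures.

V ≈ 3.181 m/s

Rearranging Darcy-Weisbach: V = √(2·ΔP·D/(f·L·ρ)). With ε/D = 1.9e-06/0.2005 = 9.48e-06, iterate starting from f = 0.02:
  f = 0.02 → V = √(2·858.4·0.2005/(0.02·3.068·794.7)) = 2.657 m/s; Re = ρVD/μ = 3.09e+05; f → 0.01441
  f = 0.01441 → V = 3.13 m/s; Re = 3.641e+05; f → 0.01399
  f = 0.01399 → V = 3.176 m/s; Re = 3.694e+05; f → 0.01396
Converged (Δf/f < 1%). With the final f = 0.01396: V = √(2·858.4·0.2005/(0.01396·3.068·794.7)) = 3.181 m/s.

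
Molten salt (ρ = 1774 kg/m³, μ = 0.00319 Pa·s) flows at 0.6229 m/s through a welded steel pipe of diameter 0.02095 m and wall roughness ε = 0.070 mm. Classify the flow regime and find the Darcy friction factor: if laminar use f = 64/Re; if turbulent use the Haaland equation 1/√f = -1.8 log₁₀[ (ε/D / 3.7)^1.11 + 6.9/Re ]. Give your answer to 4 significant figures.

f ≈ 0.03763

Re = ρVD/μ = 1774·0.6229·0.02095/0.00319 = 7257.
Re > 4000 → turbulent. ε/D = 7e-05/0.02095 = 0.00334; Haaland: 1/√f = -1.8 log₁₀[0.000418 + 0.000951] = 5.155, so f = 0.03763.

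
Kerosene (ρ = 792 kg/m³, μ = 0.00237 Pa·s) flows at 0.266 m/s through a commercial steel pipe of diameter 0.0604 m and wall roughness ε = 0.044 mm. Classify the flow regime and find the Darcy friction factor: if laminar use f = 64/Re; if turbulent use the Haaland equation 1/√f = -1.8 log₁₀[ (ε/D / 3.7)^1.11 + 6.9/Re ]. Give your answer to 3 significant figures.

Re = ρVD/μ = 792·0.266·0.0604/0.00237 = 5369.
Re > 4000 → turbulent. ε/D = 4.4e-05/0.0604 = 0.000728; Haaland: 1/√f = -1.8 log₁₀[7.7e-05 + 0.00129] = 5.158, so f = 0.03758.

f ≈ 0.0376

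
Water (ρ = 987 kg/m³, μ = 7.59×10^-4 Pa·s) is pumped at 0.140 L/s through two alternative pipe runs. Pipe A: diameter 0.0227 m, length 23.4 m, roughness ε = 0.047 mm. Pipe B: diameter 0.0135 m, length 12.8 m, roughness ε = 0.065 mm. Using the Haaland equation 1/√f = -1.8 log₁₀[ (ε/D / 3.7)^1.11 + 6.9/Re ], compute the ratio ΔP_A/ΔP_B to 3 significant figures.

Pipe A: V = Q/A = 0.00014/0.0004047 = 0.3459 m/s; Re = 1.021e+04; ε/D = 0.00207; Haaland → f = 0.03349; ΔP_A = f(L/D)(ρV²/2) = 2039 Pa.
Pipe B: V = Q/A = 0.00014/0.0001431 = 0.9781 m/s; Re = 1.717e+04; ε/D = 0.00481; Haaland → f = 0.03457; ΔP_B = f(L/D)(ρV²/2) = 1.548e+04 Pa.
ΔP_A/ΔP_B = 2039/1.548e+04 = 0.132.

ΔP_A/ΔP_B ≈ 0.132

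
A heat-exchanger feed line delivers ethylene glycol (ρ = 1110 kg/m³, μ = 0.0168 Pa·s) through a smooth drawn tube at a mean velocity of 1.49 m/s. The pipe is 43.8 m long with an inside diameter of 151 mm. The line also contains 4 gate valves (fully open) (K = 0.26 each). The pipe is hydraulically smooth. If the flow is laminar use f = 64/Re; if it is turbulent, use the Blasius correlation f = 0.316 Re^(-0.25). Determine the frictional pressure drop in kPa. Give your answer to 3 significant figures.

Reynolds number Re = ρVD/μ = 1110 · 1.49 · 0.151 / 0.0168 = 1.487e+04.
Re > 4000 → turbulent. Smooth-pipe (Blasius): f = 0.316 Re^(-0.25) = 0.316/(1.487e+04)^0.25 = 0.02862.
Total minor-loss coefficient ΣK = 4·0.26 = 1.04.
ΔP = [f·L/D + ΣK]·(ρV²/2) = [0.02862·43.8/0.151 + 1.04]·(1110·1.49²/2) = [8.301 + 1.04]·1232 = 1.151e+04 Pa.
ΔP = 1.151e+04 Pa = 11.5 kPa.

ΔP ≈ 11.5 kPa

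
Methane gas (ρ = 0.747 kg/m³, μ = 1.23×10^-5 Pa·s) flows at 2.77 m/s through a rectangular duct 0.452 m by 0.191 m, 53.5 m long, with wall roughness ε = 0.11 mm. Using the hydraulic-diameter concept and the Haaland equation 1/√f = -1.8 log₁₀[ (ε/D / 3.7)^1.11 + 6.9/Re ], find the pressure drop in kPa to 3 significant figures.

Hydraulic diameter D_h = 4A/P = 4·(0.452·0.191)/(2·(0.452+0.191)) = 0.3453/1.286 = 0.2685 m.
Re = ρVD_h/μ = 0.747·2.77·0.2685/1.23e-05 = 4.517e+04.
ε/D_h = 0.00011/0.2685 = 0.00041; Haaland gives 1/√f = -1.8 log₁₀[4.07e-05+0.000153] = 6.684, so f = 0.02238.
ΔP = f(L/D_h)(ρV²/2) = 0.02238·53.5/0.2685·2.866 = 12.78 Pa.
ΔP = 0.0128 kPa.

ΔP ≈ 0.0128 kPa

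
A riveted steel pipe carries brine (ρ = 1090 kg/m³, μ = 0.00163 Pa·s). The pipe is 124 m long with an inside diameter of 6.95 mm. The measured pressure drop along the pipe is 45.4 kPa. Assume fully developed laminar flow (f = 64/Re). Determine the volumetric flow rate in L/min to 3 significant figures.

Q ≈ 0.772 L/min

For laminar flow, f = 64/Re with Re = ρVD/μ, so Darcy-Weisbach reduces to ΔP = 32μLV/D². Solving for V: V = ΔP·D²/(32μL) = 4.54e+04·(0.00695)²/(32·0.00163·124) = 0.3391 m/s.
Check: Re = ρVD/μ = 1090·0.3391·0.00695/0.00163 = 1576 < 2300, so the laminar assumption holds.
Q = V·A = 0.3391·(π/4·0.00695²) = 1.286e-05 m³/s = 0.772 L/min.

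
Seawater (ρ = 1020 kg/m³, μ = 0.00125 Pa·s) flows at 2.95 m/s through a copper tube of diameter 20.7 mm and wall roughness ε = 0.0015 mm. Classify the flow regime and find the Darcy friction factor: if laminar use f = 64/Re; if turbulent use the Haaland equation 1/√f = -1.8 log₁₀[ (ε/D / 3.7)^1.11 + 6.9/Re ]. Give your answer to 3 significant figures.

Re = ρVD/μ = 1020·2.95·0.0207/0.00125 = 4.983e+04.
Re > 4000 → turbulent. ε/D = 1.5e-06/0.0207 = 7.25e-05; Haaland: 1/√f = -1.8 log₁₀[5.94e-06 + 0.000138] = 6.913, so f = 0.02093.

f ≈ 0.0209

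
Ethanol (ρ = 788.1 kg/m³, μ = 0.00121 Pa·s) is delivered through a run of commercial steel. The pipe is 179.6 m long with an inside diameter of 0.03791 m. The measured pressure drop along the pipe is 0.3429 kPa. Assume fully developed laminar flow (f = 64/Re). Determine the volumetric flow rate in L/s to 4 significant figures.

Q ≈ 0.07999 L/s

For laminar flow, f = 64/Re with Re = ρVD/μ, so Darcy-Weisbach reduces to ΔP = 32μLV/D². Solving for V: V = ΔP·D²/(32μL) = 342.9·(0.03791)²/(32·0.00121·179.6) = 0.07087 m/s.
Check: Re = ρVD/μ = 788.1·0.07087·0.03791/0.00121 = 1750 < 2300, so the laminar assumption holds.
Q = V·A = 0.07087·(π/4·0.03791²) = 7.999e-05 m³/s = 0.07999 L/s.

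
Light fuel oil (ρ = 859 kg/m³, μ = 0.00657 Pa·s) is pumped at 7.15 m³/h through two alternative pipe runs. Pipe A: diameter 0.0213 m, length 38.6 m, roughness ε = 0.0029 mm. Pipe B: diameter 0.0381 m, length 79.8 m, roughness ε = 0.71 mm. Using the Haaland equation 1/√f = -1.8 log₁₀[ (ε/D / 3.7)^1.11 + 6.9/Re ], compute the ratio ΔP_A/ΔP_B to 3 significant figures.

ΔP_A/ΔP_B ≈ 4.74

Pipe A: V = Q/A = 0.001986/0.0003563 = 5.574 m/s; Re = 1.552e+04; ε/D = 0.000136; Haaland → f = 0.02766; ΔP_A = f(L/D)(ρV²/2) = 6.688e+05 Pa.
Pipe B: V = Q/A = 0.001986/0.00114 = 1.742 m/s; Re = 8678; ε/D = 0.0186; Haaland → f = 0.05173; ΔP_B = f(L/D)(ρV²/2) = 1.412e+05 Pa.
ΔP_A/ΔP_B = 6.688e+05/1.412e+05 = 4.74.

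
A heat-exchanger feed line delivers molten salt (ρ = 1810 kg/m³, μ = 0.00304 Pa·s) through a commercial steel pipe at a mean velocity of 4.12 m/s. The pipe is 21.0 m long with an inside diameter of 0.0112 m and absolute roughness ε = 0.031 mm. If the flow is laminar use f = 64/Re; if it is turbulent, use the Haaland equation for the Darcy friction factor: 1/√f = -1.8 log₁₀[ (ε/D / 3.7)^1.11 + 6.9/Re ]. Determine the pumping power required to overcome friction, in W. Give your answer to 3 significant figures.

P ≈ 346 W

Reynolds number Re = ρVD/μ = 1810 · 4.12 · 0.0112 / 0.00304 = 2.747e+04.
Re > 4000 → turbulent. Relative roughness ε/D = 3.1e-05/0.0112 = 0.00277. Haaland: 1/√f = -1.8 log₁₀[(0.00277/3.7)^1.11 + 6.9/2.747e+04] = -1.8 log₁₀[0.000339 + 0.000251] = 5.812, so f = 0.0296.
Darcy-Weisbach: ΔP = f(L/D)(ρV²/2) = 0.0296·(21/0.0112)·(1810·4.12²/2) = 0.0296·1875·1.536e+04 = 8.526e+05 Pa.
Q = V·A = 4.12·9.852e-05 = 0.0004059 m³/s.
Pumping power P = QΔP = 0.0004059·8.526e+05 = 346.1 W = 346 W.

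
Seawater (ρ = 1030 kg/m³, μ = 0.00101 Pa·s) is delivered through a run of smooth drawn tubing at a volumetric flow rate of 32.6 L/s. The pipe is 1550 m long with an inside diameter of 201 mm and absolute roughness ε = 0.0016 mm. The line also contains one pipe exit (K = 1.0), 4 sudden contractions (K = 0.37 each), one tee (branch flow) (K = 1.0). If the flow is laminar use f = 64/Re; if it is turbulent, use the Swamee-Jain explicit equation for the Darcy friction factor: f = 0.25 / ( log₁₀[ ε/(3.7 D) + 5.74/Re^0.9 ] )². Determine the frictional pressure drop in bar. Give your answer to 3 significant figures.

ΔP ≈ 0.667 bar

Q = 32.6 L/s = 32.6/1000 = 0.0326 m³/s.
Cross-sectional area A = πD²/4 = π(0.201)²/4 = 0.03173 m²; mean velocity V = Q/A = 0.0326/0.03173 = 1.027 m/s.
Reynolds number Re = ρVD/μ = 1030 · 1.027 · 0.201 / 0.00101 = 2.106e+05.
Re > 4000 → turbulent. Relative roughness ε/D = 1.6e-06/0.201 = 7.96e-06. Swamee-Jain: f = 0.25/(log₁₀[7.96e-06/3.7 + 5.74/2.106e+05^0.9])² = 0.25/(log₁₀[2.15e-06 + 9.29e-05])² = 0.25/(-4.022)² = 0.01545.
Total minor-loss coefficient ΣK = 1·1 + 4·0.37 + 1·1 = 3.48.
ΔP = [f·L/D + ΣK]·(ρV²/2) = [0.01545·1550/0.201 + 3.48]·(1030·1.027²/2) = [119.2 + 3.48]·543.6 = 6.667e+04 Pa.
ΔP = 6.667e+04 Pa = 0.667 bar.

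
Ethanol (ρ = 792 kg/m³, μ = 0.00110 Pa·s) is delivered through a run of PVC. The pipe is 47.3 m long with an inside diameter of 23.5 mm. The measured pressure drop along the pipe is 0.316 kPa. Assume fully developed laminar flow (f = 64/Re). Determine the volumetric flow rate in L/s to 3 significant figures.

Q ≈ 0.0455 L/s

For laminar flow, f = 64/Re with Re = ρVD/μ, so Darcy-Weisbach reduces to ΔP = 32μLV/D². Solving for V: V = ΔP·D²/(32μL) = 316·(0.0235)²/(32·0.0011·47.3) = 0.1048 m/s.
Check: Re = ρVD/μ = 792·0.1048·0.0235/0.0011 = 1773 < 2300, so the laminar assumption holds.
Q = V·A = 0.1048·(π/4·0.0235²) = 4.546e-05 m³/s = 0.0455 L/s.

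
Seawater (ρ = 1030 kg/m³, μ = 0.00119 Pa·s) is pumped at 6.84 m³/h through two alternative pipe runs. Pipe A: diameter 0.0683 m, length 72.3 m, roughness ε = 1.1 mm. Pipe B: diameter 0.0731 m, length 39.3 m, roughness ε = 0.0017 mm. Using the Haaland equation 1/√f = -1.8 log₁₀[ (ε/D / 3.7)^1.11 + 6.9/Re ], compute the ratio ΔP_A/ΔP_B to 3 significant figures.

ΔP_A/ΔP_B ≈ 5.07

Pipe A: V = Q/A = 0.0019/0.003664 = 0.5186 m/s; Re = 3.066e+04; ε/D = 0.0161; Haaland → f = 0.0463; ΔP_A = f(L/D)(ρV²/2) = 6788 Pa.
Pipe B: V = Q/A = 0.0019/0.004197 = 0.4527 m/s; Re = 2.864e+04; ε/D = 2.33e-05; Haaland → f = 0.02362; ΔP_B = f(L/D)(ρV²/2) = 1340 Pa.
ΔP_A/ΔP_B = 6788/1340 = 5.07.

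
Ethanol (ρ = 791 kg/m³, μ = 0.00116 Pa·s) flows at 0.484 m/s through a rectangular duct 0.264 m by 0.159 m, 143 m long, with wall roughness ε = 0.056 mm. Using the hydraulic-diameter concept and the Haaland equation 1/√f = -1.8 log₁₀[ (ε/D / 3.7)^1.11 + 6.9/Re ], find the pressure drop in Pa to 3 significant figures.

ΔP ≈ 1370 Pa

Hydraulic diameter D_h = 4A/P = 4·(0.264·0.159)/(2·(0.264+0.159)) = 0.1679/0.846 = 0.1985 m.
Re = ρVD_h/μ = 791·0.484·0.1985/0.00116 = 6.55e+04.
ε/D_h = 5.6e-05/0.1985 = 0.000282; Haaland gives 1/√f = -1.8 log₁₀[2.69e-05+0.000105] = 6.982, so f = 0.02052.
ΔP = f(L/D_h)(ρV²/2) = 0.02052·143/0.1985·92.65 = 1369 Pa.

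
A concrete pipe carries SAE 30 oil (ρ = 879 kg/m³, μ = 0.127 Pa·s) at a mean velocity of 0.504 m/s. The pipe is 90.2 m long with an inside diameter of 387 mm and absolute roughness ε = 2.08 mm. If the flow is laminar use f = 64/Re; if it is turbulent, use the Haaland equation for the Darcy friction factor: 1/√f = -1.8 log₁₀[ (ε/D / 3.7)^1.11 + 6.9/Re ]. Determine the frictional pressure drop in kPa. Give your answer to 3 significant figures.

Reynolds number Re = ρVD/μ = 879 · 0.504 · 0.387 / 0.127 = 1350.
Re < 2300 → laminar flow, so f = 64/Re = 64/1350 = 0.04741 (the turbulent correlation is not needed).
Darcy-Weisbach: ΔP = f(L/D)(ρV²/2) = 0.04741·(90.2/0.387)·(879·0.504²/2) = 0.04741·233.1·111.6 = 1234 Pa.
ΔP = 1234 Pa = 1.23 kPa.

ΔP ≈ 1.23 kPa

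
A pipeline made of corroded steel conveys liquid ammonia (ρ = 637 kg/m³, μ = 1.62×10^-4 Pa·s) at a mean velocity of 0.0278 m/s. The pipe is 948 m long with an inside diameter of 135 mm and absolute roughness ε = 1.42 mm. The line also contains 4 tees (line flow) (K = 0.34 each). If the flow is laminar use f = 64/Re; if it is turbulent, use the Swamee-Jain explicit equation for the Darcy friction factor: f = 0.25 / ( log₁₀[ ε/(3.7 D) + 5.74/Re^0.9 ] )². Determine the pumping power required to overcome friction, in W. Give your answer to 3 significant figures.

P ≈ 0.0297 W

Reynolds number Re = ρVD/μ = 637 · 0.0278 · 0.135 / 0.000162 = 1.476e+04.
Re > 4000 → turbulent. Relative roughness ε/D = 0.00142/0.135 = 0.0105. Swamee-Jain: f = 0.25/(log₁₀[0.0105/3.7 + 5.74/1.476e+04^0.9])² = 0.25/(log₁₀[0.00284 + 0.00102])² = 0.25/(-2.414)² = 0.04292.
Total minor-loss coefficient ΣK = 4·0.34 = 1.36.
ΔP = [f·L/D + ΣK]·(ρV²/2) = [0.04292·948/0.135 + 1.36]·(637·0.0278²/2) = [301.4 + 1.36]·0.2461 = 74.52 Pa.
Q = V·A = 0.0278·0.01431 = 0.0003979 m³/s.
Pumping power P = QΔP = 0.0003979·74.52 = 0.02965 W = 0.0297 W.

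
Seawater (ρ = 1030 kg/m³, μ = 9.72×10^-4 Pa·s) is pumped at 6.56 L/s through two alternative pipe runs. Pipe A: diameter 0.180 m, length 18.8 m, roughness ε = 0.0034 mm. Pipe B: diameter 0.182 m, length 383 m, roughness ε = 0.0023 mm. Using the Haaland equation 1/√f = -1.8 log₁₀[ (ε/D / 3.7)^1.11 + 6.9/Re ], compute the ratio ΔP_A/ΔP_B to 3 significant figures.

ΔP_A/ΔP_B ≈ 0.0518

Pipe A: V = Q/A = 0.00656/0.02545 = 0.2578 m/s; Re = 4.917e+04; ε/D = 1.89e-05; Haaland → f = 0.02084; ΔP_A = f(L/D)(ρV²/2) = 74.48 Pa.
Pipe B: V = Q/A = 0.00656/0.02602 = 0.2522 m/s; Re = 4.863e+04; ε/D = 1.26e-05; Haaland → f = 0.02087; ΔP_B = f(L/D)(ρV²/2) = 1438 Pa.
ΔP_A/ΔP_B = 74.48/1438 = 0.0518.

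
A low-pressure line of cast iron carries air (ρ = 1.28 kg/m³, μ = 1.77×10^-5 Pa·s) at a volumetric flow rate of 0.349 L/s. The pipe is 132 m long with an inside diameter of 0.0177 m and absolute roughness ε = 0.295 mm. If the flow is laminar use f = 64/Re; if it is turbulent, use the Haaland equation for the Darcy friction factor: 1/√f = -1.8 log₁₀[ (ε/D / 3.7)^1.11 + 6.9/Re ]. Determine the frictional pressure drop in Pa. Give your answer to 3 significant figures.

ΔP ≈ 338 Pa

Q = 0.349 L/s = 0.349/1000 = 0.000349 m³/s.
Cross-sectional area A = πD²/4 = π(0.0177)²/4 = 0.0002461 m²; mean velocity V = Q/A = 0.000349/0.0002461 = 1.418 m/s.
Reynolds number Re = ρVD/μ = 1.28 · 1.418 · 0.0177 / 1.77e-05 = 1816.
Re < 2300 → laminar flow, so f = 64/Re = 64/1816 = 0.03525 (the turbulent correlation is not needed).
Darcy-Weisbach: ΔP = f(L/D)(ρV²/2) = 0.03525·(132/0.0177)·(1.28·1.418²/2) = 0.03525·7458·1.288 = 338.5 Pa.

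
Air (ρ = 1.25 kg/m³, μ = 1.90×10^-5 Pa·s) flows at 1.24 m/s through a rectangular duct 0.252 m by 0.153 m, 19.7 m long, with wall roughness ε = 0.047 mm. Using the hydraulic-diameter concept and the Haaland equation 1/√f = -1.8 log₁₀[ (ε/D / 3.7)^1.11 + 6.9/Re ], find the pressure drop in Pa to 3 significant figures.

Hydraulic diameter D_h = 4A/P = 4·(0.252·0.153)/(2·(0.252+0.153)) = 0.1542/0.81 = 0.1904 m.
Re = ρVD_h/μ = 1.25·1.24·0.1904/1.9e-05 = 1.553e+04.
ε/D_h = 4.7e-05/0.1904 = 0.000247; Haaland gives 1/√f = -1.8 log₁₀[2.32e-05+0.000444] = 5.995, so f = 0.02783.
ΔP = f(L/D_h)(ρV²/2) = 0.02783·19.7/0.1904·0.961 = 2.767 Pa.

ΔP ≈ 2.77 Pa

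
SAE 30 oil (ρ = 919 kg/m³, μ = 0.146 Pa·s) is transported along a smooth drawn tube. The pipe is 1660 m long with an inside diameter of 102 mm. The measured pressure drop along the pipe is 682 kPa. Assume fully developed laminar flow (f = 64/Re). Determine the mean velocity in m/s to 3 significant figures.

For laminar flow, f = 64/Re with Re = ρVD/μ, so Darcy-Weisbach reduces to ΔP = 32μLV/D². Solving for V: V = ΔP·D²/(32μL) = 6.82e+05·(0.102)²/(32·0.146·1660) = 0.9149 m/s.
Check: Re = ρVD/μ = 919·0.9149·0.102/0.146 = 587.4 < 2300, so the laminar assumption holds.

V ≈ 0.915 m/s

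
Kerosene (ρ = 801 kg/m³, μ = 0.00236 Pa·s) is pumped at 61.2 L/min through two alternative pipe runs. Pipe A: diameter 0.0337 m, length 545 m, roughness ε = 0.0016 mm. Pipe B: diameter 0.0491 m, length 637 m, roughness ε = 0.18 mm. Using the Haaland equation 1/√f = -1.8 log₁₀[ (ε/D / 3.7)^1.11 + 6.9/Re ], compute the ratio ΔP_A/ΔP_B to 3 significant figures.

Pipe A: V = Q/A = 0.00102/0.000892 = 1.144 m/s; Re = 1.308e+04; ε/D = 4.75e-05; Haaland → f = 0.02878; ΔP_A = f(L/D)(ρV²/2) = 2.438e+05 Pa.
Pipe B: V = Q/A = 0.00102/0.001893 = 0.5387 m/s; Re = 8977; ε/D = 0.00367; Haaland → f = 0.03646; ΔP_B = f(L/D)(ρV²/2) = 5.497e+04 Pa.
ΔP_A/ΔP_B = 2.438e+05/5.497e+04 = 4.43.

ΔP_A/ΔP_B ≈ 4.43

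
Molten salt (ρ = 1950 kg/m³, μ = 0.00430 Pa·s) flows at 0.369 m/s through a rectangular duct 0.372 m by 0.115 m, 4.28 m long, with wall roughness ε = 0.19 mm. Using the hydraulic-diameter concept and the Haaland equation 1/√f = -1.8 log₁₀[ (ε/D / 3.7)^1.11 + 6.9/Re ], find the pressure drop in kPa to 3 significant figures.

ΔP ≈ 0.0838 kPa

Hydraulic diameter D_h = 4A/P = 4·(0.372·0.115)/(2·(0.372+0.115)) = 0.1711/0.974 = 0.1757 m.
Re = ρVD_h/μ = 1950·0.369·0.1757/0.0043 = 2.94e+04.
ε/D_h = 0.00019/0.1757 = 0.00108; Haaland gives 1/√f = -1.8 log₁₀[0.000119+0.000235] = 6.212, so f = 0.02592.
ΔP = f(L/D_h)(ρV²/2) = 0.02592·4.28/0.1757·132.8 = 83.82 Pa.
ΔP = 0.0838 kPa.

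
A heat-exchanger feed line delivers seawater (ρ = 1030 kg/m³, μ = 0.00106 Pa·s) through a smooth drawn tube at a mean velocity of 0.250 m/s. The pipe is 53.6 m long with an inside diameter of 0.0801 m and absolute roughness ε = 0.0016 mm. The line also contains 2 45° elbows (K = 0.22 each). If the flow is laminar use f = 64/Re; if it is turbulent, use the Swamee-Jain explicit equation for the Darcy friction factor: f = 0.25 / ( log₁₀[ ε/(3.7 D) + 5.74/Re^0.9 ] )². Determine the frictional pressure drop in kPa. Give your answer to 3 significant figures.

ΔP ≈ 0.575 kPa

Reynolds number Re = ρVD/μ = 1030 · 0.25 · 0.0801 / 0.00106 = 1.946e+04.
Re > 4000 → turbulent. Relative roughness ε/D = 1.6e-06/0.0801 = 2e-05. Swamee-Jain: f = 0.25/(log₁₀[2e-05/3.7 + 5.74/1.946e+04^0.9])² = 0.25/(log₁₀[5.4e-06 + 0.000792])² = 0.25/(-3.098)² = 0.02604.
Total minor-loss coefficient ΣK = 2·0.22 = 0.44.
ΔP = [f·L/D + ΣK]·(ρV²/2) = [0.02604·53.6/0.0801 + 0.44]·(1030·0.25²/2) = [17.43 + 0.44]·32.19 = 575.1 Pa.
ΔP = 575.1 Pa = 0.575 kPa.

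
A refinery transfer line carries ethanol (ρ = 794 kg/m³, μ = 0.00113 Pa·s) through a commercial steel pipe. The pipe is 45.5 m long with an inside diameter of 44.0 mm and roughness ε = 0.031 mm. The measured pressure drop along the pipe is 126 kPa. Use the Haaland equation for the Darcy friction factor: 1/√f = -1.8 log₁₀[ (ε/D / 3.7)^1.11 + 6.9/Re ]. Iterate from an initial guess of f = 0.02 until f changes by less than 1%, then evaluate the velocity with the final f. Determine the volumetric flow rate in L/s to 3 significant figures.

Rearranging Darcy-Weisbach: V = √(2·ΔP·D/(f·L·ρ)). With ε/D = 3.1e-05/0.044 = 0.000705, iterate starting from f = 0.02:
  f = 0.02 → V = √(2·1.26e+05·0.044/(0.02·45.5·794)) = 3.917 m/s; Re = ρVD/μ = 1.211e+05; f → 0.02048
  f = 0.02048 → V = 3.871 m/s; Re = 1.197e+05; f → 0.0205
Converged (Δf/f < 1%). With the final f = 0.0205: V = √(2·1.26e+05·0.044/(0.0205·45.5·794)) = 3.869 m/s.
Q = V·A = 3.869·(π/4·0.044²) = 0.005883 m³/s = 5.88 L/s.

Q ≈ 5.88 L/s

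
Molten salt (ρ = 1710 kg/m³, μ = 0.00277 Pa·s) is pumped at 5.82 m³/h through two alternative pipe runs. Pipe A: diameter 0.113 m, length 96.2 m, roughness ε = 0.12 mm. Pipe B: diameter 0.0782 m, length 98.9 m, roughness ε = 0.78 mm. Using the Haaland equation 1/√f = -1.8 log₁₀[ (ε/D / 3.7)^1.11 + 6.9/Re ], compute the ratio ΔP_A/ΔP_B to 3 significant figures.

Pipe A: V = Q/A = 0.001617/0.01003 = 0.1612 m/s; Re = 1.125e+04; ε/D = 0.00106; Haaland → f = 0.03138; ΔP_A = f(L/D)(ρV²/2) = 593.5 Pa.
Pipe B: V = Q/A = 0.001617/0.004803 = 0.3366 m/s; Re = 1.625e+04; ε/D = 0.00997; Haaland → f = 0.04119; ΔP_B = f(L/D)(ρV²/2) = 5046 Pa.
ΔP_A/ΔP_B = 593.5/5046 = 0.118.

ΔP_A/ΔP_B ≈ 0.118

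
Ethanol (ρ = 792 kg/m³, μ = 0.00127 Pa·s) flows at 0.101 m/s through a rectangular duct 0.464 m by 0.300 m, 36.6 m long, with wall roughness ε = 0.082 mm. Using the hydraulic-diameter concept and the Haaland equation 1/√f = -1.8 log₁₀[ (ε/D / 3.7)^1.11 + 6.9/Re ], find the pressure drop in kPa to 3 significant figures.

Hydraulic diameter D_h = 4A/P = 4·(0.464·0.3)/(2·(0.464+0.3)) = 0.5568/1.528 = 0.3644 m.
Re = ρVD_h/μ = 792·0.101·0.3644/0.00127 = 2.295e+04.
ε/D_h = 8.2e-05/0.3644 = 0.000225; Haaland gives 1/√f = -1.8 log₁₀[2.09e-05+0.000301] = 6.287, so f = 0.0253.
ΔP = f(L/D_h)(ρV²/2) = 0.0253·36.6/0.3644·4.04 = 10.26 Pa.
ΔP = 0.0103 kPa.

ΔP ≈ 0.0103 kPa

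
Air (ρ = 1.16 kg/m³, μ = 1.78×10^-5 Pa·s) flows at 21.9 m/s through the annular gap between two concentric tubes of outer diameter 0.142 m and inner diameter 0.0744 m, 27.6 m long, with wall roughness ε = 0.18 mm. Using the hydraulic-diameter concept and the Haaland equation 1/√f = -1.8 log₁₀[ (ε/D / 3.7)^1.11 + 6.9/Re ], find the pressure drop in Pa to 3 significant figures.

ΔP ≈ 3030 Pa

Hydraulic diameter D_h = 4A/P = D_o - D_i = 0.142 - 0.0744 = 0.0676 m.
Re = ρVD_h/μ = 1.16·21.9·0.0676/1.78e-05 = 9.648e+04.
ε/D_h = 0.00018/0.0676 = 0.00266; Haaland gives 1/√f = -1.8 log₁₀[0.000325+7.15e-05] = 6.124, so f = 0.02667.
ΔP = f(L/D_h)(ρV²/2) = 0.02667·27.6/0.0676·278.2 = 3029 Pa.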